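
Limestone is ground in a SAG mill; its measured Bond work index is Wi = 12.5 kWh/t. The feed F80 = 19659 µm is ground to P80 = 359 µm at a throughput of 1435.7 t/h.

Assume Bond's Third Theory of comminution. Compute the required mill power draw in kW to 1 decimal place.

W = 10·Wi·(P80^(-½) − F80^(-½))
W = 10·12.5·(1/√359 − 1/√19659) = 10·12.5·(0.045646) = 5.7057 kWh/t
P_mill = W·ṁ = 5.7057·1435.7 = 8191.7 kW

P = 8191.7 kW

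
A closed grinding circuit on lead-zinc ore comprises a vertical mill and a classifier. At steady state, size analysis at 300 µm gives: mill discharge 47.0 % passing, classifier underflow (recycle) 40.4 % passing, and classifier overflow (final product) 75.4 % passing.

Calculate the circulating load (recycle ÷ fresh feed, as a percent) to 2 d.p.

CL = 430.30 %

Balance %-passing 300 µm (r = R/F):
(1+r)·d = r·u + o ⇒ r = (o−d)/(d−u)
r = (75.4 − 47.0)/(47.0 − 40.4) = 28.4/6.6 = 4.3030
CL = 100·r = 430.30 %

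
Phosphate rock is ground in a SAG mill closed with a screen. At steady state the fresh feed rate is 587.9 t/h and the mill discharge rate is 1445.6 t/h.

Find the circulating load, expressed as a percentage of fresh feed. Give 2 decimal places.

Mill node: discharge = fresh + recycle.
R = M − F = 1445.6 − 587.9 = 857.7 t/h
CL = 100·R/F = 100·857.7/587.9 = 145.89 %

CL = 145.89 %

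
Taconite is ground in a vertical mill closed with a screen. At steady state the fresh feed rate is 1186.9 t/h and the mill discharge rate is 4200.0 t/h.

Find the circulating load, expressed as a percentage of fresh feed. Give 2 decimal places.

Steady state: M = F + R.
R = M − F = 4200.0 − 1186.9 = 3013.1 t/h
CL = 100·R/F = 100·3013.1/1186.9 = 253.86 %

CL = 253.86 %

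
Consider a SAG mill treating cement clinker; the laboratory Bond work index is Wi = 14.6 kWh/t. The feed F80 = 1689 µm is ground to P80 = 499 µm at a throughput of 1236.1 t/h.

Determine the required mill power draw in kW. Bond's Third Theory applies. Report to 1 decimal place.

W = 10·Wi·(P80^(-½) − F80^(-½))
W = 10·14.6·(1/√499 − 1/√1689) = 10·14.6·(0.020434) = 2.9833 kWh/t
Power = W × throughput = 2.9833 kWh/t × 1236.1 t/h = 3687.7 kW

P = 3687.7 kW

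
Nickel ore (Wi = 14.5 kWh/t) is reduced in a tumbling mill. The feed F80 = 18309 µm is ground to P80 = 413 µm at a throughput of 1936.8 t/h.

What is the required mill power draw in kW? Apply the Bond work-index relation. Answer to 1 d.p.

P = 11743.5 kW

W = 10 Wi (P80^-0.5 − F80^-0.5)
W = 10·14.5·(1/√413 − 1/√18309) = 10·14.5·(0.041816) = 6.0634 kWh/t
P_mill = W·ṁ = 6.0634·1936.8 = 11743.5 kW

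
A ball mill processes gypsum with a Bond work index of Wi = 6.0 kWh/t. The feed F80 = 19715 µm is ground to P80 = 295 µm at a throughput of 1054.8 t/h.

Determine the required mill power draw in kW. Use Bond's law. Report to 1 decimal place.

P = 3234.0 kW

W = 10 Wi / √P80 − 10 Wi / √F80
W = 10·6.0·(1/√295 − 1/√19715) = 10·6.0·(0.051100) = 3.0660 kWh/t
P_mill = W·ṁ = 3.0660·1054.8 = 3234.0 kW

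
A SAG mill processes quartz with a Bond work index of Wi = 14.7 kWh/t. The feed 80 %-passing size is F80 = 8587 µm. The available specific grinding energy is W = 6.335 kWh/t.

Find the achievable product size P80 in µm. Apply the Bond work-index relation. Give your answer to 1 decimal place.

P80 = 344.4 µm

W = 10 Wi (P80^-0.5 − F80^-0.5)
1/√P80 = 1/√F80 + W/(10·Wi)
  = 6.3350/(10·14.7) + 1/√8587 = 0.043095 + 0.010791 = 0.053887
P80 = (1/0.053887)² = 18.5575² = 344.38 µm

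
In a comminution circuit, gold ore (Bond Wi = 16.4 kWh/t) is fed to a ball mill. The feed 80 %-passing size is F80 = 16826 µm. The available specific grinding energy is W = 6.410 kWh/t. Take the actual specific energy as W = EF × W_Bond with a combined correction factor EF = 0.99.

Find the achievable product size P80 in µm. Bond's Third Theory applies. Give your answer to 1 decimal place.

P80 = 449.1 µm

W = 10 Wi / √P80 − 10 Wi / √F80
W_Bond = W / EF = 6.410 / 0.99 = 6.4747 kWh/t
1/√P80 = 1/√F80 + W_Bond/(10·Wi)
  = 6.4747/(10·16.4) + 1/√16826 = 0.039480 + 0.007709 = 0.047189
P80 = (1/0.047189)² = 21.1912² = 449.07 µm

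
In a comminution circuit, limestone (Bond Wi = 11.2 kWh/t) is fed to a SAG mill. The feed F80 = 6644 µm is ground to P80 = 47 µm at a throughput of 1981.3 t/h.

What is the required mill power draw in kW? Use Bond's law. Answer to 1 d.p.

Bond: W = 10·Wi·(1/√P80 − 1/√F80)
W = 10·11.2·(1/√47 − 1/√6644) = 10·11.2·(0.133597) = 14.9628 kWh/t
Power = W × throughput = 14.9628 kWh/t × 1981.3 t/h = 29645.8 kW

P = 29645.8 kW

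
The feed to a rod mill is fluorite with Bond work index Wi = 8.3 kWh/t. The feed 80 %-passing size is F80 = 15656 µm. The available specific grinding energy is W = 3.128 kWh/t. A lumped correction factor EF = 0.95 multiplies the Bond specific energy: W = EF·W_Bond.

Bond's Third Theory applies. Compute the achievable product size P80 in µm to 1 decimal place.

P80 = 440.2 µm

Bond: W = 10·Wi·(1/√P80 − 1/√F80)
W_Bond = W / EF = 3.128 / 0.95 = 3.2926 kWh/t
P80^-0.5 = F80^-0.5 + W_Bond/(10 Wi)
  = 3.2926/(10·8.3) + 1/√15656 = 0.039670 + 0.007992 = 0.047662
P80 = (1/0.047662)² = 20.9809² = 440.20 µm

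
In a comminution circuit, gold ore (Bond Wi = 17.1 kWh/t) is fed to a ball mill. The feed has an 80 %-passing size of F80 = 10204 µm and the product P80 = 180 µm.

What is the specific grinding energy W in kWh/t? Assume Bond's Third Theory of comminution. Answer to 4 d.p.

W = 10 Wi (1/√P80 − 1/√F80)  [Bond]
1/√180 = 0.074536;  1/√10204 = 0.009900
W = 10·17.1·(0.074536 − 0.009900) = 11.0528 kWh/t

W = 11.0528 kWh/t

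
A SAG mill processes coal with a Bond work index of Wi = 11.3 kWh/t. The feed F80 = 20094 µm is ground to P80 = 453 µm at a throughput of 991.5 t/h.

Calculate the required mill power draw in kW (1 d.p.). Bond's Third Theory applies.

W = 10 Wi (1/√P80 − 1/√F80)  [Bond]
W = 10·11.3·(1/√453 − 1/√20094) = 10·11.3·(0.039930) = 4.5120 kWh/t
P = W·T = 4.5120·991.5 = 4473.7 kW

P = 4473.7 kW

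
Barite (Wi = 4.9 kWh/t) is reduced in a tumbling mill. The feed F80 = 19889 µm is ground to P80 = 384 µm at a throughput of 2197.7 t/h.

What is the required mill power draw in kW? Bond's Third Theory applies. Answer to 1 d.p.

W = 10·Wi·[P80^(−½) − F80^(−½)]
W = 10·4.9·(1/√384 − 1/√19889) = 10·4.9·(0.043940) = 2.1531 kWh/t
P_mill = W·ṁ = 2.1531·2197.7 = 4731.8 kW

P = 4731.8 kW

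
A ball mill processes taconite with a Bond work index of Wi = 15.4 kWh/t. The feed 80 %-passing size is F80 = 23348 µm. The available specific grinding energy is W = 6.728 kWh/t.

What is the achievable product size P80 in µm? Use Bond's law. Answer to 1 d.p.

W = 10 Wi (P80^-0.5 − F80^-0.5)
⇒ 1/√P80 = W/(10 Wi) + 1/√F80
  = 6.7280/(10·15.4) + 1/√23348 = 0.043688 + 0.006544 = 0.050233
P80 = (1/0.050233)² = 19.9073² = 396.30 µm

P80 = 396.3 µm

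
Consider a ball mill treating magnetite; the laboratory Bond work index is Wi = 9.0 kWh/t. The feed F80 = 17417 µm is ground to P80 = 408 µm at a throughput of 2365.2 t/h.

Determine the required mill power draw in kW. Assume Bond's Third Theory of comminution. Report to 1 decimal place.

W = 10 Wi (1/√P80 − 1/√F80)  [Bond]
W = 10·9.0·(1/√408 − 1/√17417) = 10·9.0·(0.041930) = 3.7737 kWh/t
Mill draw = 3.7737 × 2365.2 = 8925.6 kW

P = 8925.6 kW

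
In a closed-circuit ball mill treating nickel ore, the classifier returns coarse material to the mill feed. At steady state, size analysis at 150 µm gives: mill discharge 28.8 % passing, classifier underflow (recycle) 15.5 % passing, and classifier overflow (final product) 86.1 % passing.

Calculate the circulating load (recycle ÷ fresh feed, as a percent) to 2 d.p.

CL = 430.83 %

Let r = R/F. Size balance at 150 µm:
d + r·d = r·u + o → r(d−u) = o−d
r = (86.1 − 28.8)/(28.8 − 15.5) = 57.3/13.3 = 4.3083
CL = 100·r = 430.83 %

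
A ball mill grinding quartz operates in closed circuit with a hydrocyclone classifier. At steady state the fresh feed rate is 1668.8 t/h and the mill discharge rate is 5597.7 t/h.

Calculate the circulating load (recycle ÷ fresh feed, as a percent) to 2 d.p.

Mill node: discharge = fresh + recycle.
R = M − F = 5597.7 − 1668.8 = 3928.9 t/h
CL = 100·R/F = 100·3928.9/1668.8 = 235.43 %

CL = 235.43 %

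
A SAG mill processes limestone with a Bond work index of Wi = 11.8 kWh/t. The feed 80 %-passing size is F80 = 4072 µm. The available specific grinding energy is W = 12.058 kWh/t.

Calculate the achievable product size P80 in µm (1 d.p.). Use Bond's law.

P80 = 72.0 µm

W = 10 Wi (P80^-0.5 − F80^-0.5)
⇒ 1/√P80 = W/(10 Wi) + 1/√F80
  = 12.0580/(10·11.8) + 1/√4072 = 0.102186 + 0.015671 = 0.117857
P80 = (1/0.117857)² = 8.4848² = 71.99 µm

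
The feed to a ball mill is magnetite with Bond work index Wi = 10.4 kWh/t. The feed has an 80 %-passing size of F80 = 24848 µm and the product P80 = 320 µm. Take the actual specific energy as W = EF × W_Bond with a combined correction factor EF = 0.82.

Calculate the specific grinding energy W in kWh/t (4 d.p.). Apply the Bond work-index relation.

W = 10·Wi·(P80^(-½) − F80^(-½))
1/√320 = 0.055902;  1/√24848 = 0.006344
W = 10·10.4·(0.055902 − 0.006344) = 5.1540 kWh/t
W_actual = 0.82 × 5.1540 = 4.2263 kWh/t

W = 4.2263 kWh/t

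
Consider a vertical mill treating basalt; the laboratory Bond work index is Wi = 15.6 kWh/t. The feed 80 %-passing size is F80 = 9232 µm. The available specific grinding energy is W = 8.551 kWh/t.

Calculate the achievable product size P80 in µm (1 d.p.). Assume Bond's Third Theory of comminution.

W_Bond = 10·Wi·(1/√P₈₀ − 1/√F₈₀)
⇒ 1/√P80 = W/(10 Wi) + 1/√F80
  = 8.5510/(10·15.6) + 1/√9232 = 0.054814 + 0.010408 = 0.065222
P80 = (1/0.065222)² = 15.3323² = 235.08 µm

P80 = 235.1 µm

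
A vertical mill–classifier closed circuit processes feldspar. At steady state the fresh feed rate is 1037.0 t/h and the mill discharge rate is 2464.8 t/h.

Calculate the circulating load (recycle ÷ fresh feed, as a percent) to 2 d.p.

CL = 137.69 %

Discharge = new feed + return, hence
R = M − F = 2464.8 − 1037.0 = 1427.8 t/h
CL = 100·R/F = 100·1427.8/1037.0 = 137.69 %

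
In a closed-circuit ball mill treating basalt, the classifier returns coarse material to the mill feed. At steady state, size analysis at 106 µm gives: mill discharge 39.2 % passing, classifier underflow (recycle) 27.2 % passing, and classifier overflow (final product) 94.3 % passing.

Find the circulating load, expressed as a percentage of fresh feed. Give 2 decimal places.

CL = 459.17 %

Let r = R/F. Size balance at 106 µm:
(1+r)·d = r·u + o ⇒ r = (o−d)/(d−u)
r = (94.3 − 39.2)/(39.2 − 27.2) = 55.1/12.0 = 4.5917
CL = 100·r = 459.17 %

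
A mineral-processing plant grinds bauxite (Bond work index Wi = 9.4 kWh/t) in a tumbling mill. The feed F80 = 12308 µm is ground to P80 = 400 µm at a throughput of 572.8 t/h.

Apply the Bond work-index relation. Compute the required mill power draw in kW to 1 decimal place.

W_Bond = 10·Wi·(1/√P₈₀ − 1/√F₈₀)
W = 10·9.4·(1/√400 − 1/√12308) = 10·9.4·(0.040986) = 3.8527 kWh/t
Mill draw = 3.8527 × 572.8 = 2206.8 kW

P = 2206.8 kW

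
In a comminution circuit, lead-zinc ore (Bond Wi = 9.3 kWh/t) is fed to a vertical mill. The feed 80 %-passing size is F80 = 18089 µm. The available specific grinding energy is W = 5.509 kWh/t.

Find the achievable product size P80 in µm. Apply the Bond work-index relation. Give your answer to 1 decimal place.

P80 = 225.0 µm

W_Bond = 10·Wi·(1/√P₈₀ − 1/√F₈₀)
P80^-0.5 = F80^-0.5 + W/(10 Wi)
  = 5.5090/(10·9.3) + 1/√18089 = 0.059237 + 0.007435 = 0.066672
P80 = (1/0.066672)² = 14.9989² = 224.97 µm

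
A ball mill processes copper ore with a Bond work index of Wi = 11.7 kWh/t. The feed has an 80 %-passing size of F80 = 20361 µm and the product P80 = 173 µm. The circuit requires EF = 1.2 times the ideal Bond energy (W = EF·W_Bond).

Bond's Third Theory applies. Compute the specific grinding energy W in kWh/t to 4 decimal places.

W = 10·Wi·(P80^(-½) − F80^(-½))
1/√173 = 0.076029;  1/√20361 = 0.007008
W = 10·11.7·(0.076029 − 0.007008) = 8.0754 kWh/t
With EF = 1.2: W = 8.0754·1.2 = 9.6905 kWh/t

W = 9.6905 kWh/t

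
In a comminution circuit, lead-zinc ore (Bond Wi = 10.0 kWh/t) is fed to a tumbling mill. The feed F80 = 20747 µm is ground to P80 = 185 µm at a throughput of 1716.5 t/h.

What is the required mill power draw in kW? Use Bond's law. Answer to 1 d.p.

P = 11428.3 kW

W = 10·Wi·(P80^(-½) − F80^(-½))
W = 10·10.0·(1/√185 − 1/√20747) = 10·10.0·(0.066579) = 6.6579 kWh/t
Power = W × throughput = 6.6579 kWh/t × 1716.5 t/h = 11428.3 kW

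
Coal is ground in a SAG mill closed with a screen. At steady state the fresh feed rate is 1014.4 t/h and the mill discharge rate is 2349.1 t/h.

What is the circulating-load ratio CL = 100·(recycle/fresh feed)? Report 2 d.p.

CL = 131.58 %

Discharge = new feed + return, hence
R = M − F = 2349.1 − 1014.4 = 1334.7 t/h
CL = 100·R/F = 100·1334.7/1014.4 = 131.58 %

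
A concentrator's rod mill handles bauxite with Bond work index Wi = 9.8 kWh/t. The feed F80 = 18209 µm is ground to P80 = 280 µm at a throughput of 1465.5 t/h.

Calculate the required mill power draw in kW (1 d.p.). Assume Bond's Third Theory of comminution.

Bond: W = 10·Wi·(1/√P80 − 1/√F80)
W = 10·9.8·(1/√280 − 1/√18209) = 10·9.8·(0.052351) = 5.1304 kWh/t
Mill draw = 5.1304 × 1465.5 = 7518.6 kW

P = 7518.6 kW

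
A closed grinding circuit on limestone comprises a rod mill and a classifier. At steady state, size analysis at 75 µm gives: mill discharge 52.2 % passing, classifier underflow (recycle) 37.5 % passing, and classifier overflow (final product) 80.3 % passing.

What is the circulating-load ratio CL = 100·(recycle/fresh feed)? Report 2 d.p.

CL = 191.16 %

Mass balance on the −75 µm fraction:
(1+r)·d = r·u + o ⇒ r = (o−d)/(d−u)
r = (80.3 − 52.2)/(52.2 − 37.5) = 28.1/14.7 = 1.9116
CL = 100·r = 191.16 %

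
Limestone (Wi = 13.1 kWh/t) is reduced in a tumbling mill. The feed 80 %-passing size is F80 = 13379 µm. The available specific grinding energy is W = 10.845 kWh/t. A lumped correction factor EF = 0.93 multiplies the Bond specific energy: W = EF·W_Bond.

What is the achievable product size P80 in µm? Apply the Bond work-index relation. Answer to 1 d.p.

Bond:  W = 10 Wi (1/√P − 1/√F)
W_Bond = W / EF = 10.845 / 0.93 = 11.6613 kWh/t
1/√P80 = 1/√F80 + W_Bond/(10·Wi)
  = 11.6613/(10·13.1) + 1/√13379 = 0.089017 + 0.008645 = 0.097663
P80 = (1/0.097663)² = 10.2393² = 104.84 µm

P80 = 104.8 µm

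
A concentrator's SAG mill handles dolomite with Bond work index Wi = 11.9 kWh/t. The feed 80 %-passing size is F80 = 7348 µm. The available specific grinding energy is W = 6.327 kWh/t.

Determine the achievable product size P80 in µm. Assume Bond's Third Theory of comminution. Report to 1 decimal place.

P80 = 237.9 µm

Bond: W = 10·Wi·(1/√P80 − 1/√F80)
P80^(−½) = W/(10 Wi) + F80^(−½)
  = 6.3270/(10·11.9) + 1/√7348 = 0.053168 + 0.011666 = 0.064834
P80 = (1/0.064834)² = 15.4240² = 237.90 µm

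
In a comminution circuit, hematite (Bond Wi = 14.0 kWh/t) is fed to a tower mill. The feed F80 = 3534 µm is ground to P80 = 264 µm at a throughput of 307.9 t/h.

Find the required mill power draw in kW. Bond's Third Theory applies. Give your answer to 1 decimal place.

W = 10·Wi·[P80^(−½) − F80^(−½)]
W = 10·14.0·(1/√264 − 1/√3534) = 10·14.0·(0.044724) = 6.2614 kWh/t
P = W·T = 6.2614·307.9 = 1927.9 kW

P = 1927.9 kW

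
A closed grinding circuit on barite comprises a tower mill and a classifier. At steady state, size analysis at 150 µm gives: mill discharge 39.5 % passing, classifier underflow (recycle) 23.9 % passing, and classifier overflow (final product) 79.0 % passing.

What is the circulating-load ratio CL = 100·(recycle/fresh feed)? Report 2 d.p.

Classifier node, passing 150 µm:
Fd + Rd = Ru + Fo ⇒ R/F = (o−d)/(d−u)
r = (79.0 − 39.5)/(39.5 − 23.9) = 39.5/15.6 = 2.5321
CL = 100·r = 253.21 %

CL = 253.21 %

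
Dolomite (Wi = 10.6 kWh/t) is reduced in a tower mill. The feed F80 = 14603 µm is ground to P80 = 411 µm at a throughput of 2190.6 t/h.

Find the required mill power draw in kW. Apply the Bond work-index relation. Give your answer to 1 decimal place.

Bond: W = 10·Wi·(1/√P80 − 1/√F80)
W = 10·10.6·(1/√411 − 1/√14603) = 10·10.6·(0.041051) = 4.3514 kWh/t
Power = W × throughput = 4.3514 kWh/t × 2190.6 t/h = 9532.2 kW

P = 9532.2 kW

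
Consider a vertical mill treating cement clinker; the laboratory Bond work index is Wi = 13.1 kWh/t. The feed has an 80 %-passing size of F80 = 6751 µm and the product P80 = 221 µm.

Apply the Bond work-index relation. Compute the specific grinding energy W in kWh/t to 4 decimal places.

W = 7.2177 kWh/t

W = 10 Wi (1/√P80 − 1/√F80)  [Bond]
1/√221 = 0.067267;  1/√6751 = 0.012171
W = 10·13.1·(0.067267 − 0.012171) = 7.2177 kWh/t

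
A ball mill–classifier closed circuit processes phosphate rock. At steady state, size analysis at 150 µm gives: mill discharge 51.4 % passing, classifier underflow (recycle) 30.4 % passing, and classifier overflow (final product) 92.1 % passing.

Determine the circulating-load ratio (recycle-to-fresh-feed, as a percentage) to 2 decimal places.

Let r = R/F. Size balance at 150 µm:
d + r·d = r·u + o → r(d−u) = o−d
r = (92.1 − 51.4)/(51.4 − 30.4) = 40.7/21.0 = 1.9381
CL = 100·r = 193.81 %

CL = 193.81 %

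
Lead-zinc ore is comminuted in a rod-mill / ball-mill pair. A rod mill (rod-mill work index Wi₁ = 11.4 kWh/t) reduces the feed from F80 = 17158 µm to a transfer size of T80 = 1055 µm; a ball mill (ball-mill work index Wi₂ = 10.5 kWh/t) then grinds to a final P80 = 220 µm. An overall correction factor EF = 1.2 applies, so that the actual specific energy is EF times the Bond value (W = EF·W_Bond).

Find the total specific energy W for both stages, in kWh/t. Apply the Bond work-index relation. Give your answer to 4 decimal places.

W = 7.7831 kWh/t

W = 10 Wi (1/√P80 − 1/√F80)  [Bond]
Stage 1 (17158→1055 µm, Wi₁=11.4): W₁ = 10·11.4·(0.030787 − 0.007634) = 2.6395 kWh/t
Stage 2 (1055→220 µm, Wi₂=10.5): W₂ = 10·10.5·(0.067420 − 0.030787) = 3.8464 kWh/t
W = W₁ + W₂ = 2.6395 + 3.8464 = 6.4859 kWh/t
Corrected W = EF·W_Bond = 1.2·6.4859 = 7.7831 kWh/t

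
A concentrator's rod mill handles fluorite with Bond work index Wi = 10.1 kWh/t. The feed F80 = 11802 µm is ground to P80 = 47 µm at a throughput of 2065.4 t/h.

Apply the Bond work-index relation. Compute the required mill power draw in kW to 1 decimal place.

Bond:  W = 10 Wi (1/√P − 1/√F)
W = 10·10.1·(1/√47 − 1/√11802) = 10·10.1·(0.136660) = 13.8027 kWh/t
Power = W × throughput = 13.8027 kWh/t × 2065.4 t/h = 28508.0 kW

P = 28508.0 kW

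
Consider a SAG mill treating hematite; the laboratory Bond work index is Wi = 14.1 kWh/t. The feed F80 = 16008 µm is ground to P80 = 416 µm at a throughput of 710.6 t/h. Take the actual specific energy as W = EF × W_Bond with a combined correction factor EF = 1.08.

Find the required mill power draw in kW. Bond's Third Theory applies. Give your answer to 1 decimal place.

P = 4450.2 kW

W = 10·Wi·[P80^(−½) − F80^(−½)]
W = 10·14.1·(1/√416 − 1/√16008) = 10·14.1·(0.041125) = 5.7987 kWh/t
Corrected W = EF·W_Bond = 1.08·5.7987 = 6.2626 kWh/t
Mill draw = 6.2626 × 710.6 = 4450.2 kW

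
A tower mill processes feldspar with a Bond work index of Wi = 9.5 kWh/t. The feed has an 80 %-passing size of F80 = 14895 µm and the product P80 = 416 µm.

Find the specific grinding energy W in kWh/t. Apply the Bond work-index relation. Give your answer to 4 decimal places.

W = 3.8794 kWh/t

Bond: W = 10·Wi·(1/√P80 − 1/√F80)
1/√416 = 0.049029;  1/√14895 = 0.008194
W = 10·9.5·(0.049029 − 0.008194) = 3.8794 kWh/t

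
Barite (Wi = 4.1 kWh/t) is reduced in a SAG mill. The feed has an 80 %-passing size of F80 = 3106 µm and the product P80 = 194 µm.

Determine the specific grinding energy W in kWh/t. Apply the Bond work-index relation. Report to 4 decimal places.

W = 2.2080 kWh/t

W_Bond = 10·Wi·(1/√P₈₀ − 1/√F₈₀)
1/√194 = 0.071796;  1/√3106 = 0.017943
W = 10·4.1·(0.071796 − 0.017943) = 2.2080 kWh/t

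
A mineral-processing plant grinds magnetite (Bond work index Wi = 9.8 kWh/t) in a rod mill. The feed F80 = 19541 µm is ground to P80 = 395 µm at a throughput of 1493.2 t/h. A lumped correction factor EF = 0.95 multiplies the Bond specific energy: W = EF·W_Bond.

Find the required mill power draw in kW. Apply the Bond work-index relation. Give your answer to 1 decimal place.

W = 10·Wi·[P80^(−½) − F80^(−½)]
W = 10·9.8·(1/√395 − 1/√19541) = 10·9.8·(0.043162) = 4.2299 kWh/t
With EF = 0.95: W = 4.2299·0.95 = 4.0184 kWh/t
P = W·T = 4.0184·1493.2 = 6000.2 kW

P = 6000.2 kW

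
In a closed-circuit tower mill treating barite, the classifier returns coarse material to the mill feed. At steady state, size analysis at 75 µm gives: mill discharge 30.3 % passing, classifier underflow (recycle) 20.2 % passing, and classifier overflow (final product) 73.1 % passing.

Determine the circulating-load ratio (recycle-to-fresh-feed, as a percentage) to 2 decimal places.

Classifier node, passing 75 µm:
d + r·d = r·u + o → r(d−u) = o−d
r = (73.1 − 30.3)/(30.3 − 20.2) = 42.8/10.1 = 4.2376
CL = 100·r = 423.76 %

CL = 423.76 %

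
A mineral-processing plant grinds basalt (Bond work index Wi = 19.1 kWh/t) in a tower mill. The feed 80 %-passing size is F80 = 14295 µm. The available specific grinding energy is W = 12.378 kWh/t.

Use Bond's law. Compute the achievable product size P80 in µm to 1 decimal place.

P80 = 186.8 µm

W_Bond = 10·Wi·(1/√P₈₀ − 1/√F₈₀)
P80^(−½) = W/(10 Wi) + F80^(−½)
  = 12.3780/(10·19.1) + 1/√14295 = 0.064806 + 0.008364 = 0.073170
P80 = (1/0.073170)² = 13.6668² = 186.78 µm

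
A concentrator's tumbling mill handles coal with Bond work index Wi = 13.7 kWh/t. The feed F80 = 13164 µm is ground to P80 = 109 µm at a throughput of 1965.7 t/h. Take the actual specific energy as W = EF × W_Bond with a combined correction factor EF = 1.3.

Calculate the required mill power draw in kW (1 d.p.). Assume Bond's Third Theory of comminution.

W_Bond = 10·Wi·(1/√P₈₀ − 1/√F₈₀)
W = 10·13.7·(1/√109 − 1/√13164) = 10·13.7·(0.087067) = 11.9282 kWh/t
W_actual = 1.3 × 11.9282 = 15.5066 kWh/t
P = W·T = 15.5066·1965.7 = 30481.3 kW

P = 30481.3 kW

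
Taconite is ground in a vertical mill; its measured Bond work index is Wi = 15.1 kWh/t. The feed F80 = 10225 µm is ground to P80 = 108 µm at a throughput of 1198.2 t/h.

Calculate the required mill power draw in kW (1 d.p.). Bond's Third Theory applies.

P = 15620.6 kW

Bond:  W = 10 Wi (1/√P − 1/√F)
W = 10·15.1·(1/√108 − 1/√10225) = 10·15.1·(0.086336) = 13.0367 kWh/t
P = W·T = 13.0367·1198.2 = 15620.6 kW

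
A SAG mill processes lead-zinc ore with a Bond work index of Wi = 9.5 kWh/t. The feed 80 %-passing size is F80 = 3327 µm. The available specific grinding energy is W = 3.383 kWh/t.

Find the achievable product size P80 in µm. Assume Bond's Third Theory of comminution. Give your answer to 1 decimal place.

P80 = 356.7 µm

Bond:  W = 10 Wi (1/√P − 1/√F)
P80^-0.5 = F80^-0.5 + W/(10 Wi)
  = 3.3830/(10·9.5) + 1/√3327 = 0.035611 + 0.017337 = 0.052948
P80 = (1/0.052948)² = 18.8866² = 356.70 µm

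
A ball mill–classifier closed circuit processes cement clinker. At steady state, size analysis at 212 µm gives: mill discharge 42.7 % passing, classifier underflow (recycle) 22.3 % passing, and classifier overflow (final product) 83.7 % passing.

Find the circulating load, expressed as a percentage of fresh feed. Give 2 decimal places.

Balance %-passing 212 µm (r = R/F):
(1+r)·d = r·u + o ⇒ r = (o−d)/(d−u)
r = (83.7 − 42.7)/(42.7 − 22.3) = 41.0/20.4 = 2.0098
CL = 100·r = 200.98 %

CL = 200.98 %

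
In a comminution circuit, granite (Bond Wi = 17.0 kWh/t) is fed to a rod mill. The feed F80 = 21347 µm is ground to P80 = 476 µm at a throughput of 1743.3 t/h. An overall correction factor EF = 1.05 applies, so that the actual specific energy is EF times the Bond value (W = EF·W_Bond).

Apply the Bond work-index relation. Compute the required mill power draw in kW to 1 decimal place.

W = 10 Wi / √P80 − 10 Wi / √F80
W = 10·17.0·(1/√476 − 1/√21347) = 10·17.0·(0.038991) = 6.6284 kWh/t
Apply correction: 6.6284 × 1.05 = 6.9598 kWh/t
Power = W × throughput = 6.9598 kWh/t × 1743.3 t/h = 12133.1 kW

P = 12133.1 kW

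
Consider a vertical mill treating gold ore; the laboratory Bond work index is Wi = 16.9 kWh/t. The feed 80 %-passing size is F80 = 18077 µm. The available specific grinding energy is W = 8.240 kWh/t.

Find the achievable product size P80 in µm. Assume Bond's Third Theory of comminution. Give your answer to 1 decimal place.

P80 = 316.7 µm

W = 10 Wi (P80^-0.5 − F80^-0.5)
1/√P80 = 1/√F80 + W/(10·Wi)
  = 8.2400/(10·16.9) + 1/√18077 = 0.048757 + 0.007438 = 0.056195
P80 = (1/0.056195)² = 17.7952² = 316.67 µm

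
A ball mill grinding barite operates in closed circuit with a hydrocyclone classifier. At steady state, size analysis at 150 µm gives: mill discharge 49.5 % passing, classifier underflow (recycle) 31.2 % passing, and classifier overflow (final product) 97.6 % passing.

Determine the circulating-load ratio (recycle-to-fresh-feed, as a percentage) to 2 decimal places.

CL = 262.84 %

Let r = R/F. Size balance at 150 µm:
(1+r)d = ru + o → r = (o−d)/(d−u)
r = (97.6 − 49.5)/(49.5 − 31.2) = 48.1/18.3 = 2.6284
CL = 100·r = 262.84 %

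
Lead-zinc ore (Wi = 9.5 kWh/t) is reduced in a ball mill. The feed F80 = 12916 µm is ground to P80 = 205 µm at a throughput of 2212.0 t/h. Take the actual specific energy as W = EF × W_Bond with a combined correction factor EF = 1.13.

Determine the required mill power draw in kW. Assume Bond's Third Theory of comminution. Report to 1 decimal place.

W = 10 Wi (1/√P80 − 1/√F80)  [Bond]
W = 10·9.5·(1/√205 − 1/√12916) = 10·9.5·(0.061044) = 5.7992 kWh/t
Corrected W = EF·W_Bond = 1.13·5.7992 = 6.5531 kWh/t
Power = W × throughput = 6.5531 kWh/t × 2212.0 t/h = 14495.4 kW

P = 14495.4 kW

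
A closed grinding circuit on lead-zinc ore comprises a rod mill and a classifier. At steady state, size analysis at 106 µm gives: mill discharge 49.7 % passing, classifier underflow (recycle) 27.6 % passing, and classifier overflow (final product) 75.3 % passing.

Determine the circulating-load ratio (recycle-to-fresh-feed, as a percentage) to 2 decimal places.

Let r = R/F. Size balance at 106 µm:
(1+r)d = ru + o → r = (o−d)/(d−u)
r = (75.3 − 49.7)/(49.7 − 27.6) = 25.6/22.1 = 1.1584
CL = 100·r = 115.84 %

CL = 115.84 %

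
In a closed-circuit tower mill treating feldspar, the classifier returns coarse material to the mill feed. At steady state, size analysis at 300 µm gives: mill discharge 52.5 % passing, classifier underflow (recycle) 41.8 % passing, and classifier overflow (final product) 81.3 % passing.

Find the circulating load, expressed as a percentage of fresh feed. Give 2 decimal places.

CL = 269.16 %

Mass balance on the −300 µm fraction:
Fd + Rd = Ru + Fo ⇒ R/F = (o−d)/(d−u)
r = (81.3 − 52.5)/(52.5 − 41.8) = 28.8/10.7 = 2.6916
CL = 100·r = 269.16 %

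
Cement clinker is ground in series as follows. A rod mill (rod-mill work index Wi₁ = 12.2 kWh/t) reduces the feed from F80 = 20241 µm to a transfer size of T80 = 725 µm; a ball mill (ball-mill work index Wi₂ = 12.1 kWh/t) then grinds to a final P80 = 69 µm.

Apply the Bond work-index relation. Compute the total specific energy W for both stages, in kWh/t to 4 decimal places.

W = 13.7463 kWh/t

Bond:  W = 10 Wi (1/√P − 1/√F)
Stage 1 (20241→725 µm, Wi₁=12.2): W₁ = 10·12.2·(0.037139 − 0.007029) = 3.6734 kWh/t
Stage 2 (725→69 µm, Wi₂=12.1): W₂ = 10·12.1·(0.120386 − 0.037139) = 10.0729 kWh/t
W = W₁ + W₂ = 3.6734 + 10.0729 = 13.7463 kWh/t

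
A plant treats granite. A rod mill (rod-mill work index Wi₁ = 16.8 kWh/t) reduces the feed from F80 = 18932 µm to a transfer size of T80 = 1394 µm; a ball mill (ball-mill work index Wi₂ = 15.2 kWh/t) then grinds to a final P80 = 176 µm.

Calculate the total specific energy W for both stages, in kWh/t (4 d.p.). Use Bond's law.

W = 10.6650 kWh/t

W = 10 Wi / √P80 − 10 Wi / √F80
Stage 1 (18932→1394 µm, Wi₁=16.8): W₁ = 10·16.8·(0.026784 − 0.007268) = 3.2787 kWh/t
Stage 2 (1394→176 µm, Wi₂=15.2): W₂ = 10·15.2·(0.075378 − 0.026784) = 7.3863 kWh/t
W = W₁ + W₂ = 3.2787 + 7.3863 = 10.6650 kWh/t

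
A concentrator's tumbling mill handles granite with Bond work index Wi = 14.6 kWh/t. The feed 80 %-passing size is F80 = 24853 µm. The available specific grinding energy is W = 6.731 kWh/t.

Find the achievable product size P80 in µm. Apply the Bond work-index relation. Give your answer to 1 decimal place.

P80 = 363.6 µm

W = 10·Wi·(P80^(-½) − F80^(-½))
1/√P80 = 1/√F80 + W/(10·Wi)
  = 6.7310/(10·14.6) + 1/√24853 = 0.046103 + 0.006343 = 0.052446
P80 = (1/0.052446)² = 19.0672² = 363.56 µm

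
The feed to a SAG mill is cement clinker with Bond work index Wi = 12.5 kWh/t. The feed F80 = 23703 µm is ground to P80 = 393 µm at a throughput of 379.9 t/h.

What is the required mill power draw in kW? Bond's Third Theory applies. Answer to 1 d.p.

P = 2087.0 kW

Bond: W = 10·Wi·(1/√P80 − 1/√F80)
W = 10·12.5·(1/√393 − 1/√23703) = 10·12.5·(0.043948) = 5.4935 kWh/t
Power = W × throughput = 5.4935 kWh/t × 379.9 t/h = 2087.0 kW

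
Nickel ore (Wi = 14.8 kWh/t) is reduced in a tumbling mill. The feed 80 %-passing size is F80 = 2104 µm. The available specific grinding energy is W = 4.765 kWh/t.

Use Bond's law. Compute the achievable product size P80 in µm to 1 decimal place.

P80 = 343.0 µm

W = 10·Wi·[P80^(−½) − F80^(−½)]
1/√P80 = 1/√F80 + W/(10·Wi)
  = 4.7650/(10·14.8) + 1/√2104 = 0.032196 + 0.021801 = 0.053997
P80 = (1/0.053997)² = 18.5196² = 342.97 µm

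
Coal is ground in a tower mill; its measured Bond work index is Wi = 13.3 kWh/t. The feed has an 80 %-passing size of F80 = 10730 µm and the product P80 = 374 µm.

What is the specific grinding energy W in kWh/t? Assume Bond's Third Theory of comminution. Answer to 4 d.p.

W = 10 Wi (P80^-0.5 − F80^-0.5)
1/√374 = 0.051709;  1/√10730 = 0.009654
W = 10·13.3·(0.051709 − 0.009654) = 5.5933 kWh/t

W = 5.5933 kWh/t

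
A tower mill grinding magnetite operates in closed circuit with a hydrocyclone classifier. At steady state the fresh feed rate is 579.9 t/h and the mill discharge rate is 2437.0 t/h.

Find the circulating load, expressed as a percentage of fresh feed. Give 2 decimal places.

Mill node: discharge = fresh + recycle.
R = M − F = 2437.0 − 579.9 = 1857.1 t/h
CL = 100·R/F = 100·1857.1/579.9 = 320.24 %

CL = 320.24 %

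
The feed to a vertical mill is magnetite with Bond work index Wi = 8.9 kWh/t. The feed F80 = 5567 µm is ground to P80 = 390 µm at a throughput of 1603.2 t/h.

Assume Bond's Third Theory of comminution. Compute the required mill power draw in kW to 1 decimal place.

P = 5312.8 kW

W = 10·Wi·[P80^(−½) − F80^(−½)]
W = 10·8.9·(1/√390 − 1/√5567) = 10·8.9·(0.037234) = 3.3139 kWh/t
P = W·T = 3.3139·1603.2 = 5312.8 kW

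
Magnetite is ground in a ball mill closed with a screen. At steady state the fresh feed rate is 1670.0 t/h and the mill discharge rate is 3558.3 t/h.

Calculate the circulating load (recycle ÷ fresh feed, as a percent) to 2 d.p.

Discharge = new feed + return, hence
R = M − F = 3558.3 − 1670.0 = 1888.3 t/h
CL = 100·R/F = 100·1888.3/1670.0 = 113.07 %

CL = 113.07 %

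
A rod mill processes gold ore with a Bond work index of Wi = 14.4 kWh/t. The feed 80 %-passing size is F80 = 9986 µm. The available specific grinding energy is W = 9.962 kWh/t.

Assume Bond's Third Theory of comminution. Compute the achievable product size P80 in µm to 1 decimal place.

Bond: W = 10·Wi·(1/√P80 − 1/√F80)
⇒ 1/√P80 = W/(10·Wi) + 1/√F80
  = 9.9620/(10·14.4) + 1/√9986 = 0.069181 + 0.010007 = 0.079188
P80 = (1/0.079188)² = 12.6282² = 159.47 µm

P80 = 159.5 µm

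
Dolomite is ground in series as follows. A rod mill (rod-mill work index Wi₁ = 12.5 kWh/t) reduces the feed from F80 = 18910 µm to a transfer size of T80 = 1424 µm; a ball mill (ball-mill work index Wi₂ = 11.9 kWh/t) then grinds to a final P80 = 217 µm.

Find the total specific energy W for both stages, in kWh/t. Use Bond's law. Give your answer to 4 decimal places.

Bond:  W = 10 Wi (1/√P − 1/√F)
Stage 1 (18910→1424 µm, Wi₁=12.5): W₁ = 10·12.5·(0.026500 − 0.007272) = 2.4035 kWh/t
Stage 2 (1424→217 µm, Wi₂=11.9): W₂ = 10·11.9·(0.067884 − 0.026500) = 4.9248 kWh/t
W = W₁ + W₂ = 2.4035 + 4.9248 = 7.3282 kWh/t

W = 7.3282 kWh/t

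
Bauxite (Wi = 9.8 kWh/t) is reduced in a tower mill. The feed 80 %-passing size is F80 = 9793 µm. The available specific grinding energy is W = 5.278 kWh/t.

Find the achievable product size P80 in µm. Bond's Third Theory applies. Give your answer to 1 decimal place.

W = 10 Wi (P80^-0.5 − F80^-0.5)
1/√P80 = 1/√F80 + W/(10·Wi)
  = 5.2780/(10·9.8) + 1/√9793 = 0.053857 + 0.010105 = 0.063962
P80 = (1/0.063962)² = 15.6342² = 244.43 µm

P80 = 244.4 µm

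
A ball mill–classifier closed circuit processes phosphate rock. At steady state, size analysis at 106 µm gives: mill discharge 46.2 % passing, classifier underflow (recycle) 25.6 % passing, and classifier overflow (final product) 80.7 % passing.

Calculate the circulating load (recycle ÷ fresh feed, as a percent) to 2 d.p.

CL = 167.48 %

Let r = R/F. Size balance at 106 µm:
r = (o − d)/(d − u)
r = (80.7 − 46.2)/(46.2 − 25.6) = 34.5/20.6 = 1.6748
CL = 100·r = 167.48 %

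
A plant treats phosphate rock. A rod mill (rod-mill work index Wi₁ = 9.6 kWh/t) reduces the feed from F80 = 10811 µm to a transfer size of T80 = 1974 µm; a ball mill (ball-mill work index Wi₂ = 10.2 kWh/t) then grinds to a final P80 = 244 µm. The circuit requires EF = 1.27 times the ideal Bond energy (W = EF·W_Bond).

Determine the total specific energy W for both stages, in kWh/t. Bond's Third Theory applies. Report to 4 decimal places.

Bond:  W = 10 Wi (1/√P − 1/√F)
Stage 1 (10811→1974 µm, Wi₁=9.6): W₁ = 10·9.6·(0.022507 − 0.009618) = 1.2374 kWh/t
Stage 2 (1974→244 µm, Wi₂=10.2): W₂ = 10·10.2·(0.064018 − 0.022507) = 4.2341 kWh/t
W = W₁ + W₂ = 1.2374 + 4.2341 = 5.4715 kWh/t
With EF = 1.27: W = 5.4715·1.27 = 6.9489 kWh/t

W = 6.9489 kWh/t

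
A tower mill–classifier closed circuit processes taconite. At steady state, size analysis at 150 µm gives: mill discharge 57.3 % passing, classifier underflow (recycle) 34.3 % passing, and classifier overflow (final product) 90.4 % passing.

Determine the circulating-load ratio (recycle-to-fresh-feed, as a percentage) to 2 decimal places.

Classifier node, passing 150 µm:
r = (o − d)/(d − u)
r = (90.4 − 57.3)/(57.3 − 34.3) = 33.1/23.0 = 1.4391
CL = 100·r = 143.91 %

CL = 143.91 %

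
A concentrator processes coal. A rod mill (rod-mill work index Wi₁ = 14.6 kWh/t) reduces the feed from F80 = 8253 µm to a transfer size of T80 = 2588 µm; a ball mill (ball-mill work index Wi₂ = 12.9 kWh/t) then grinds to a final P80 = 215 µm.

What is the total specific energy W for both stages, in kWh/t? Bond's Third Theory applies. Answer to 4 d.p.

W = 7.5248 kWh/t

W = 10 Wi (P80^-0.5 − F80^-0.5)
Stage 1 (8253→2588 µm, Wi₁=14.6): W₁ = 10·14.6·(0.019657 − 0.011008) = 1.2628 kWh/t
Stage 2 (2588→215 µm, Wi₂=12.9): W₂ = 10·12.9·(0.068199 − 0.019657) = 6.2620 kWh/t
W = W₁ + W₂ = 1.2628 + 6.2620 = 7.5248 kWh/t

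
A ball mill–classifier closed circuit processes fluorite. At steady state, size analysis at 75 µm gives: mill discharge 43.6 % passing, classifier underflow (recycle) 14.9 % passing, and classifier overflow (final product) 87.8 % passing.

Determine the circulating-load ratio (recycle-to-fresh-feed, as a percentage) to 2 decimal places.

Let r = R/F. Size balance at 75 µm:
(1+r)·d = r·u + o ⇒ r = (o−d)/(d−u)
r = (87.8 − 43.6)/(43.6 − 14.9) = 44.2/28.7 = 1.5401
CL = 100·r = 154.01 %

CL = 154.01 %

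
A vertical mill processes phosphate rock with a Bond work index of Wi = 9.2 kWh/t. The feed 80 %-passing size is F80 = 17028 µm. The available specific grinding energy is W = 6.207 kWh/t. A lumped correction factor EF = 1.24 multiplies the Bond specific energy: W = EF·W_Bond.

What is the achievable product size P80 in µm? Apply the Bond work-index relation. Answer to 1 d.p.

P80 = 259.5 µm

W = 10 Wi (1/√P80 − 1/√F80)  [Bond]
W_Bond = W / EF = 6.207 / 1.24 = 5.0056 kWh/t
⇒ 1/√P80 = W_Bond/(10 Wi) + 1/√F80
  = 5.0056/(10·9.2) + 1/√17028 = 0.054409 + 0.007663 = 0.062073
P80 = (1/0.062073)² = 16.1102² = 259.54 µm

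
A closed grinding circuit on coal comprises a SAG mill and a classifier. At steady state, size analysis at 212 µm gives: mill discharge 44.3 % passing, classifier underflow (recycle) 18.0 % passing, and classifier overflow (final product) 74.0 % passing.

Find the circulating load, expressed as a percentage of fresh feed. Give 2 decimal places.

Mass balance on the −212 µm fraction:
(1+r)·d = r·u + o ⇒ r = (o−d)/(d−u)
r = (74.0 − 44.3)/(44.3 − 18.0) = 29.7/26.3 = 1.1293
CL = 100·r = 112.93 %

CL = 112.93 %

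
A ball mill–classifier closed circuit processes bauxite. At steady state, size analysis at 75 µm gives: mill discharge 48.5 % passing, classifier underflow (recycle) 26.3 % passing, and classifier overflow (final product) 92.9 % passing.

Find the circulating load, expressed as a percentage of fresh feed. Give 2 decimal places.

CL = 200.00 %

Two-product formula at 75 µm:
r = (o − d)/(d − u)
r = (92.9 − 48.5)/(48.5 − 26.3) = 44.4/22.2 = 2.0000
CL = 100·r = 200.00 %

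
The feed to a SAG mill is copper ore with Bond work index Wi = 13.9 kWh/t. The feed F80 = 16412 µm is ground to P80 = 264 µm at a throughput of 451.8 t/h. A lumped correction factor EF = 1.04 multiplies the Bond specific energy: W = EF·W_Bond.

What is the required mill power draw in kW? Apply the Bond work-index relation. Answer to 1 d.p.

W = 10 Wi / √P80 − 10 Wi / √F80
W = 10·13.9·(1/√264 − 1/√16412) = 10·13.9·(0.053740) = 7.4698 kWh/t
W_actual = 1.04 × 7.4698 = 7.7686 kWh/t
P_mill = W·ṁ = 7.7686·451.8 = 3509.9 kW

P = 3509.9 kW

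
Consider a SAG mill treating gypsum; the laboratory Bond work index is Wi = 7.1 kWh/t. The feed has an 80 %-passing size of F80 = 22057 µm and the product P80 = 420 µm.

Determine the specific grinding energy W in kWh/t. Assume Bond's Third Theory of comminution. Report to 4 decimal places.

Bond: W = 10·Wi·(1/√P80 − 1/√F80)
1/√420 = 0.048795;  1/√22057 = 0.006733
W = 10·7.1·(0.048795 − 0.006733) = 2.9864 kWh/t

W = 2.9864 kWh/t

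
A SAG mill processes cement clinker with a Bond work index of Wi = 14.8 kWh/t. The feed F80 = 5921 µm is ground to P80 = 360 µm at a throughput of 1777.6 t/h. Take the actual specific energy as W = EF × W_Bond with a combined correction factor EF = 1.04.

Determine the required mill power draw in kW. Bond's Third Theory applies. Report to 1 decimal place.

P = 10864.7 kW

W = 10·Wi·[P80^(−½) − F80^(−½)]
W = 10·14.8·(1/√360 − 1/√5921) = 10·14.8·(0.039709) = 5.8769 kWh/t
Apply correction: 5.8769 × 1.04 = 6.1120 kWh/t
P_mill = W·ṁ = 6.1120·1777.6 = 10864.7 kW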